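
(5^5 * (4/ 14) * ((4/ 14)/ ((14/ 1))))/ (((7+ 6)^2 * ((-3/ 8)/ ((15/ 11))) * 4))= -0.10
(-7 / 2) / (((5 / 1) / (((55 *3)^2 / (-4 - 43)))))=38115 / 94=405.48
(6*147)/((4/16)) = 3528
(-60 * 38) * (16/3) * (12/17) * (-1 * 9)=1313280/17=77251.76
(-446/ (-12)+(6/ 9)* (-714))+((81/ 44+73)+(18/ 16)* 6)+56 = -9941/ 33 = -301.24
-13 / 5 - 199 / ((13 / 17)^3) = -4916996 / 10985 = -447.61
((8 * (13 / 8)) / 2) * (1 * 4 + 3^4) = 1105 / 2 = 552.50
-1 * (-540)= 540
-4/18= -2/9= -0.22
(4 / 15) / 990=2 / 7425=0.00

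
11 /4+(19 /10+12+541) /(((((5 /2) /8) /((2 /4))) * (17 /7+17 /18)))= 11303659 /42500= 265.97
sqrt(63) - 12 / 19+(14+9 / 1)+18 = 48.31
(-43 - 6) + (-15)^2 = 176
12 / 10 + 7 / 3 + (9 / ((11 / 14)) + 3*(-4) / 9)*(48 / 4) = 20623 / 165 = 124.99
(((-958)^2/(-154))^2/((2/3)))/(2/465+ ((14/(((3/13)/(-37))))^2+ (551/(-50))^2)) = 220311676832985000/20837223246938791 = 10.57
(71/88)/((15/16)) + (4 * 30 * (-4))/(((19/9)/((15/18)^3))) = -409802/3135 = -130.72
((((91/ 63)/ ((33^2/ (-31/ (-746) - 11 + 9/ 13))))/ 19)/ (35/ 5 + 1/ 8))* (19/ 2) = -6034/ 6314517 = -0.00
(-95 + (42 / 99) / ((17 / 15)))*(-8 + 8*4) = -424680 / 187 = -2271.02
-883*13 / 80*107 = -1228253 / 80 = -15353.16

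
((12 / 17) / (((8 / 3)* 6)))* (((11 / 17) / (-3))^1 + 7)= 173 / 578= 0.30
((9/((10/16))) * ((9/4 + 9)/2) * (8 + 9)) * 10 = 13770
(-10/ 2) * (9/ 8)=-45/ 8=-5.62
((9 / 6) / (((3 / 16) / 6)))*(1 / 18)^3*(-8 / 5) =-16 / 1215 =-0.01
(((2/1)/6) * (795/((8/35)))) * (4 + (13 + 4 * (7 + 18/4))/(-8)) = -3912.89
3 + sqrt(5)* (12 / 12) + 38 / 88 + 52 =sqrt(5) + 2439 / 44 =57.67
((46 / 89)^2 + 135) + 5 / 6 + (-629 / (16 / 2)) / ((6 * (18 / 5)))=906525239 / 6843744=132.46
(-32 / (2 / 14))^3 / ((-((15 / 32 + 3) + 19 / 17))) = 6114246656 / 2495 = 2450599.86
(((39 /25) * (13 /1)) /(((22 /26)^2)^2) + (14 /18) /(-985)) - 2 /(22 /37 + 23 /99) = 73010081169494 /1965706882425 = 37.14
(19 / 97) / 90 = 19 / 8730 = 0.00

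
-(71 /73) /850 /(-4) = 71 /248200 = 0.00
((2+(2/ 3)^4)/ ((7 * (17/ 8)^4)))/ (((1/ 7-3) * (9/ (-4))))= 729088/ 304434045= 0.00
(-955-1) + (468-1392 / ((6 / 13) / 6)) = -18584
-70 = -70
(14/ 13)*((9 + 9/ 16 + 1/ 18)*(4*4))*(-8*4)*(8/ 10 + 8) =-5460224/ 117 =-46668.58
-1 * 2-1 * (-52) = 50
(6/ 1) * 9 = 54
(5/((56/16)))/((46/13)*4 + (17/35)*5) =130/1509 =0.09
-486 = -486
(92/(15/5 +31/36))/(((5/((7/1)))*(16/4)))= 8.34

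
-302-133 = -435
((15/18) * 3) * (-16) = -40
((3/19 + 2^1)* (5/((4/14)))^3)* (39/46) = 68557125/6992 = 9805.08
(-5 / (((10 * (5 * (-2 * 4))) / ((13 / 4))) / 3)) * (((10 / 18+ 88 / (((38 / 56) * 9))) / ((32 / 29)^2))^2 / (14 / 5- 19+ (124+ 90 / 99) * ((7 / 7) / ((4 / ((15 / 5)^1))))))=73591235021447 / 309721131122688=0.24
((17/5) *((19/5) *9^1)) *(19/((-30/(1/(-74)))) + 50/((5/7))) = 150601011/18500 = 8140.60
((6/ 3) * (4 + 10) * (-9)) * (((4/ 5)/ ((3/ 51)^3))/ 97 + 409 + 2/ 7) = -113350.94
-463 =-463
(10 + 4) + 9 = 23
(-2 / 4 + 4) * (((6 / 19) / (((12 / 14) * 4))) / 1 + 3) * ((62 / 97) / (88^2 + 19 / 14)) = 71393 / 79938282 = 0.00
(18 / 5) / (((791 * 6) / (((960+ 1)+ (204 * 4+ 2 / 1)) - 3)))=5328 / 3955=1.35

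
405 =405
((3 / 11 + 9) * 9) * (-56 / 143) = -51408 / 1573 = -32.68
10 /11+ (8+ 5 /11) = 103 /11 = 9.36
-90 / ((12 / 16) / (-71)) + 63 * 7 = 8961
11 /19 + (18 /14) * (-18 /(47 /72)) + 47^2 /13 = 10974498 /81263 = 135.05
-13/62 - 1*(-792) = 49091/62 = 791.79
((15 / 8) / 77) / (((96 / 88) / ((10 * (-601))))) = -134.15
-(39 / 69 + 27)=-634 / 23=-27.57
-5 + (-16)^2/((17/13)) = 3243/17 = 190.76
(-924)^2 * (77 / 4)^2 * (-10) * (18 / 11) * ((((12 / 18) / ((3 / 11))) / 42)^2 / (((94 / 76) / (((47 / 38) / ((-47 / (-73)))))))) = -11521588540 / 423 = -27237797.97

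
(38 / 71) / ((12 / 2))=19 / 213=0.09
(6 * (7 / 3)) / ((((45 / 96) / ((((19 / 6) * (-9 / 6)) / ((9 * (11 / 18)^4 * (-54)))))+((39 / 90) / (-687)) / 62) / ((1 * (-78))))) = -47132816640 / 288711947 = -163.25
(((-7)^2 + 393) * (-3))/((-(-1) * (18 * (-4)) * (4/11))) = 2431/48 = 50.65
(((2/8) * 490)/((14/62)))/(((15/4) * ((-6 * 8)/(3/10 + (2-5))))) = 651/80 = 8.14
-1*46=-46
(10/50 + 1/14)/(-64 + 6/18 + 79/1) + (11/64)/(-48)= 34921/2472960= 0.01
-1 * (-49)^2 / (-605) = 2401 / 605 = 3.97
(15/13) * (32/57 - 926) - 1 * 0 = -1067.81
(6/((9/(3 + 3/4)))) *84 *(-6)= -1260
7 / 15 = 0.47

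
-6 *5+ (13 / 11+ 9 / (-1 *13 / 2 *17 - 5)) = -2225 / 77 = -28.90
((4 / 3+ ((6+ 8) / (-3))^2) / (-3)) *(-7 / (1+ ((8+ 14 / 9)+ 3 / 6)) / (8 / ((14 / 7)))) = 728 / 597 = 1.22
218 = 218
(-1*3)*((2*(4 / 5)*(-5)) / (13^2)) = 24 / 169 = 0.14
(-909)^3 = -751089429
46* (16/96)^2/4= 23/72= 0.32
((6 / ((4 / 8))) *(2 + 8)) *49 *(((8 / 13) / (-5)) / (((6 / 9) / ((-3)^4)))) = -87928.62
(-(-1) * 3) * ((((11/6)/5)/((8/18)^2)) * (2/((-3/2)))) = -297/40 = -7.42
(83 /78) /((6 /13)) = 83 /36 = 2.31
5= 5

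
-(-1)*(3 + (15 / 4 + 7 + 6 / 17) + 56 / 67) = 68061 / 4556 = 14.94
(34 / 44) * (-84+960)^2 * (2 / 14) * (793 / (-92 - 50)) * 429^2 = -43270531416684 / 497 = -87063443494.33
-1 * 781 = -781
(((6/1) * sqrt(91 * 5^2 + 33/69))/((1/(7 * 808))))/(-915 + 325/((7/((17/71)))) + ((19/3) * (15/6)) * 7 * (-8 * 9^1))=-33732384 * sqrt(75233)/50775835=-182.22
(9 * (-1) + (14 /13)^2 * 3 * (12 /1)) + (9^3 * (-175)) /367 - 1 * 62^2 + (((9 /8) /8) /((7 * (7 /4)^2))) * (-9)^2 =-353855657257 /85095556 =-4158.33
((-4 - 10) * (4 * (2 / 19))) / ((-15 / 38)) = 224 / 15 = 14.93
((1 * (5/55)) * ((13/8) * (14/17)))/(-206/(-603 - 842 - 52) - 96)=-136227/107342488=-0.00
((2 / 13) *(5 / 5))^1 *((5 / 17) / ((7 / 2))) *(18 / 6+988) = 19820 / 1547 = 12.81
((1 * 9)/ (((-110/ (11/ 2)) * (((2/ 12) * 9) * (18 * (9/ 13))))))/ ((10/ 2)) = -13/ 2700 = -0.00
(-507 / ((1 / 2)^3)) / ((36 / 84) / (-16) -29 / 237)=27194.36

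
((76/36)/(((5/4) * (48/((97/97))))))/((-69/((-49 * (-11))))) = -10241/37260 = -0.27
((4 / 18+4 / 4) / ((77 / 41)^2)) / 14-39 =-38.98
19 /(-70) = -19 /70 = -0.27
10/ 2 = 5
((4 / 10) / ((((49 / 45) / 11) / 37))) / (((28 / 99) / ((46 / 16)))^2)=18991662327 / 1229312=15449.02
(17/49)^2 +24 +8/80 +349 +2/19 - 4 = 168482659/456190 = 369.33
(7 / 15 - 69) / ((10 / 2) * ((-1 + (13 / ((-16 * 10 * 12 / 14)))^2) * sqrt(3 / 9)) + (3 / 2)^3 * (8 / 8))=-133.28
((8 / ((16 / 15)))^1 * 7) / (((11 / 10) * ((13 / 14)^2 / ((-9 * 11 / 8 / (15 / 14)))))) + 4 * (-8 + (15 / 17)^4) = -9441485513 / 14115049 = -668.89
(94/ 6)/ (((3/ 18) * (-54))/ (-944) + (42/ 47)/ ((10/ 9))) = 10426480/ 541593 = 19.25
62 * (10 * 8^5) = 20316160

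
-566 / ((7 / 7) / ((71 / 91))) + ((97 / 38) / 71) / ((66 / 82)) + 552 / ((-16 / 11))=-3326151545 / 4051047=-821.06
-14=-14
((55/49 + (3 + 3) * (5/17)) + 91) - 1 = 77375/833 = 92.89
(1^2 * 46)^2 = 2116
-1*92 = -92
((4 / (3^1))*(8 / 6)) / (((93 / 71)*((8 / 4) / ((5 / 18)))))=1420 / 7533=0.19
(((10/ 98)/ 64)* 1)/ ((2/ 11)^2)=605/ 12544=0.05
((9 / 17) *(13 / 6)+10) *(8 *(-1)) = -1516 / 17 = -89.18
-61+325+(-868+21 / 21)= -603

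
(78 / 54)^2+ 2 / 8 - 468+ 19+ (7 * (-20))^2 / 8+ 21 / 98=4544053 / 2268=2003.55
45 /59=0.76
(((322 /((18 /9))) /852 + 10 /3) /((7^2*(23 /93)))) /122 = 93031 /39048296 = 0.00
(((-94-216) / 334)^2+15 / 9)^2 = 6.39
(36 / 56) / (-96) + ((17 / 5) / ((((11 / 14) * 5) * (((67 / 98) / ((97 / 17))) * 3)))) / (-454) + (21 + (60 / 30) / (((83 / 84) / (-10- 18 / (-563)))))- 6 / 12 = 81889010673061 / 262675223025600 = 0.31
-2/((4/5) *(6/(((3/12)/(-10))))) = 1/96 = 0.01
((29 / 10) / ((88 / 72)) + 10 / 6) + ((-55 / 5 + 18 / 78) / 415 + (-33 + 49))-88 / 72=20072971 / 1068210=18.79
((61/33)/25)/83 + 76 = 5204161/68475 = 76.00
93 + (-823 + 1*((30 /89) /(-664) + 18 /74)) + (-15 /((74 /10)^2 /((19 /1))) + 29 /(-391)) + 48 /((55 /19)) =-624985640756691 /869903314060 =-718.45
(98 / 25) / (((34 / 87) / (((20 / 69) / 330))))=0.01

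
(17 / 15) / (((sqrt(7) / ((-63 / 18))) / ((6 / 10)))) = -17 * sqrt(7) / 50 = -0.90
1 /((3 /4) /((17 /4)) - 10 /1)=-17 /167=-0.10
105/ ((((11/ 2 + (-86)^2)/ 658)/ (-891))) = -8317.12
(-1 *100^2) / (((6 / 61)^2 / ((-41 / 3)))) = 381402500 / 27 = 14126018.52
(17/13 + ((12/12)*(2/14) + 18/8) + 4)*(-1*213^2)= -127169307/364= -349366.23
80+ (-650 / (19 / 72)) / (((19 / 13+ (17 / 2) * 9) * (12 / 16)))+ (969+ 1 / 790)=30634450743 / 30425270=1006.88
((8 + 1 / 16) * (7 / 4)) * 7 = 6321 / 64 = 98.77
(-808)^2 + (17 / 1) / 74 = 48311953 / 74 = 652864.23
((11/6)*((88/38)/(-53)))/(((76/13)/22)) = -17303/57399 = -0.30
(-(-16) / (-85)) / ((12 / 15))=-4 / 17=-0.24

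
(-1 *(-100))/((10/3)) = 30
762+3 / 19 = 14481 / 19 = 762.16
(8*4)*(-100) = -3200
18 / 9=2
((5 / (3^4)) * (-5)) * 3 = -25 / 27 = -0.93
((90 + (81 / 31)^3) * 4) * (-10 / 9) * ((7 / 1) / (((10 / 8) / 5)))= -399794080 / 29791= -13419.96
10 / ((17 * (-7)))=-10 / 119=-0.08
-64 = -64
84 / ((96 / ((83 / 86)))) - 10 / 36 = 3509 / 6192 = 0.57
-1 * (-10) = 10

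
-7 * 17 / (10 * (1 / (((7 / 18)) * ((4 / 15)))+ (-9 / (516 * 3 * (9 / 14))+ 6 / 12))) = -322371 / 274525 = -1.17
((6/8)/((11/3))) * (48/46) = 54/253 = 0.21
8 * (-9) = -72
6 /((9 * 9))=2 /27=0.07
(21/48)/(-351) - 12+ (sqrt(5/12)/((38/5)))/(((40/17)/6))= -67399/5616+ 17 *sqrt(15)/304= -11.78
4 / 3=1.33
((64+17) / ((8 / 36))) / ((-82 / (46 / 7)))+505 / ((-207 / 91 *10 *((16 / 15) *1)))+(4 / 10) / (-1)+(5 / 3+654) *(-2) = -4314700097 / 3168480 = -1361.76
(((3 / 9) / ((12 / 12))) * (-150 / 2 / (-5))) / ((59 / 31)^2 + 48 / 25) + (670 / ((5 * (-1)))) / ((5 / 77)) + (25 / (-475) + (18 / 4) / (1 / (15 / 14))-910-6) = -1053326947303 / 354186980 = -2973.93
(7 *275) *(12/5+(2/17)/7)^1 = 79090/17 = 4652.35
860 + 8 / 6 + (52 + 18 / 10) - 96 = 12287 / 15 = 819.13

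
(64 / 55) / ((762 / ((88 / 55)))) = 256 / 104775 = 0.00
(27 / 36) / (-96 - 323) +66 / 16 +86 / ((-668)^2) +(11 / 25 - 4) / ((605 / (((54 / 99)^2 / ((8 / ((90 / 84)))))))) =123448783630288 / 29940272902925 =4.12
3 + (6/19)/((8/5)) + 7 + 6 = 1231/76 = 16.20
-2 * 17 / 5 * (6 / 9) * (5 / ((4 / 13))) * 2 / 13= -34 / 3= -11.33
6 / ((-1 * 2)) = -3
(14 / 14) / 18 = 1 / 18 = 0.06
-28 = -28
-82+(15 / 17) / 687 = -319221 / 3893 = -82.00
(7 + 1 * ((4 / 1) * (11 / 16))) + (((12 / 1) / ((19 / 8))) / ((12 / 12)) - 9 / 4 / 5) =2727 / 190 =14.35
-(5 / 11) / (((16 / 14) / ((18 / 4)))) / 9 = -35 / 176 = -0.20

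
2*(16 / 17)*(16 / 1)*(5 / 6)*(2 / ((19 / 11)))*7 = 197120 / 969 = 203.43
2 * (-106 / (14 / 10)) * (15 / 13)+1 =-173.73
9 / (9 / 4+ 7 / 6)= 108 / 41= 2.63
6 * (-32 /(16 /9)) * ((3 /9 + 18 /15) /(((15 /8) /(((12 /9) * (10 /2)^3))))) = -14720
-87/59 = -1.47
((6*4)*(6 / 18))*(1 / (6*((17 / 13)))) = 52 / 51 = 1.02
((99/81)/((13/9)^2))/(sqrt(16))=99/676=0.15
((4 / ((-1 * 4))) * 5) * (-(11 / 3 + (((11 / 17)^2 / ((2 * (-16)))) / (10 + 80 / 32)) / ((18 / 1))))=7629479 / 416160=18.33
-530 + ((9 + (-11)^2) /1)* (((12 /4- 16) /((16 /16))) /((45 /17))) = -10516 /9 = -1168.44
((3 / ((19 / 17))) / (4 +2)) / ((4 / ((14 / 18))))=119 / 1368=0.09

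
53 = 53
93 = 93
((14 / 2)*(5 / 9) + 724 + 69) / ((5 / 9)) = 7172 / 5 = 1434.40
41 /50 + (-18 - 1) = -909 /50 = -18.18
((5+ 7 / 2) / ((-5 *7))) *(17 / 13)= -289 / 910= -0.32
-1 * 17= -17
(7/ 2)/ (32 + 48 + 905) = 7/ 1970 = 0.00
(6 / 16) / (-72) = -1 / 192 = -0.01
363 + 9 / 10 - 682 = -318.10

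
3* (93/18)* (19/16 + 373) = 185597/32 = 5799.91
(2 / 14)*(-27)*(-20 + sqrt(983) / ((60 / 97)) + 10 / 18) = 75 - 873*sqrt(983) / 140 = -120.51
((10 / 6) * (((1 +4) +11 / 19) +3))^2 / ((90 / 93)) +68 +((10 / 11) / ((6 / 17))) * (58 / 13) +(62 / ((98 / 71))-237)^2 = 248891343106729 / 6693128442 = 37186.10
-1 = -1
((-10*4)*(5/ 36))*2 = -100/ 9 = -11.11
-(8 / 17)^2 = -64 / 289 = -0.22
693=693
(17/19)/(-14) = -17/266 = -0.06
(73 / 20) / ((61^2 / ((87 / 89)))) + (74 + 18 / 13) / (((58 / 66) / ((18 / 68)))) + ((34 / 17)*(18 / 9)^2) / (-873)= 841181069259847 / 37058188632660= 22.70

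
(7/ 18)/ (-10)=-7/ 180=-0.04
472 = 472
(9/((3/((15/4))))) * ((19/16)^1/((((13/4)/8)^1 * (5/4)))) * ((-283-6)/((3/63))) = -2075598/13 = -159661.38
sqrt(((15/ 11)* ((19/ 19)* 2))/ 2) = sqrt(165)/ 11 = 1.17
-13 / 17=-0.76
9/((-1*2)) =-9/2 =-4.50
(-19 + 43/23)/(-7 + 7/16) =6304/2415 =2.61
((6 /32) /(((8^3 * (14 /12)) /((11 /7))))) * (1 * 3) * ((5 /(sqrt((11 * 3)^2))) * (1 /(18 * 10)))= 1 /802816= 0.00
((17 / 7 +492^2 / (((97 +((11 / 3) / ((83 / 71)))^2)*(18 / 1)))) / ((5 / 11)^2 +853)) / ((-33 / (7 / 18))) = -0.00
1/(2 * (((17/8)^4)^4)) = 140737488355328/48661191875666868481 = 0.00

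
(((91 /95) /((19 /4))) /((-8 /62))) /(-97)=2821 /175085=0.02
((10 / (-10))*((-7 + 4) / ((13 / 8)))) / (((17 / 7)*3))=56 / 221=0.25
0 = 0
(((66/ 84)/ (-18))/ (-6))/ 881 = 11/ 1332072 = 0.00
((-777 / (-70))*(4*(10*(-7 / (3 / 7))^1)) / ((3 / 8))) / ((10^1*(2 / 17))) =-246568 / 15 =-16437.87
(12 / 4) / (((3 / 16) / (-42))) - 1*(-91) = -581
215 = 215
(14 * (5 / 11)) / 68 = 35 / 374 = 0.09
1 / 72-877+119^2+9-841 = 896545 / 72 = 12452.01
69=69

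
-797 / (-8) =797 / 8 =99.62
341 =341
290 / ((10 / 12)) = 348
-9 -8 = -17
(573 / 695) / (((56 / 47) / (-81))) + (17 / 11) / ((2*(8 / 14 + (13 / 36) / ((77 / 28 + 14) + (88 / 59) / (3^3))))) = -10416568971299 / 190273224680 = -54.75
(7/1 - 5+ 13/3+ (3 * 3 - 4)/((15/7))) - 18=-28/3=-9.33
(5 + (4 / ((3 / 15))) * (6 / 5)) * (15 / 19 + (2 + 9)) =6496 / 19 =341.89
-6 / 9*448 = -896 / 3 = -298.67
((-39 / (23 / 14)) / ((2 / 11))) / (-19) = 3003 / 437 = 6.87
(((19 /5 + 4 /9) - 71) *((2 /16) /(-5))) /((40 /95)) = 14269 /3600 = 3.96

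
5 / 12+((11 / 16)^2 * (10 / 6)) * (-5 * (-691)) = 696865 / 256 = 2722.13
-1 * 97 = -97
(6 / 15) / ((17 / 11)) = 22 / 85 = 0.26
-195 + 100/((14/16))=-565/7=-80.71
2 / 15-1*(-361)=5417 / 15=361.13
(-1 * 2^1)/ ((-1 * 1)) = 2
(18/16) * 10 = 45/4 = 11.25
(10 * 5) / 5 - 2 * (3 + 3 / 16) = 29 / 8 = 3.62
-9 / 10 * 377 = -3393 / 10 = -339.30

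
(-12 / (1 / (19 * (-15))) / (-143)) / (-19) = 180 / 143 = 1.26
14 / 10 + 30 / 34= 194 / 85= 2.28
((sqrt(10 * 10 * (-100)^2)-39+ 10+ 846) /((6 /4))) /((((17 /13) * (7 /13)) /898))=551503108 /357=1544826.63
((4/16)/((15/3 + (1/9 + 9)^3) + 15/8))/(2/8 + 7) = 5832/129080131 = 0.00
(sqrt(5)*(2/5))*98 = 196*sqrt(5)/5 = 87.65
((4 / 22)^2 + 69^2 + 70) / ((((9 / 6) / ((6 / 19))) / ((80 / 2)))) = 93528800 / 2299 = 40682.38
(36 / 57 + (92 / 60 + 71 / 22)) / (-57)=-33809 / 357390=-0.09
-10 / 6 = -5 / 3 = -1.67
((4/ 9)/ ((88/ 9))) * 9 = 9/ 22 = 0.41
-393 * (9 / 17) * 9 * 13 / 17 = -413829 / 289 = -1431.93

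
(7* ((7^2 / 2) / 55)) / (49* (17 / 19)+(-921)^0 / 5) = 6517 / 92048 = 0.07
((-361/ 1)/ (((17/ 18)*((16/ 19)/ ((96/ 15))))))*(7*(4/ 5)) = -6913872/ 425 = -16267.93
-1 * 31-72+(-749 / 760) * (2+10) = -21817 / 190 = -114.83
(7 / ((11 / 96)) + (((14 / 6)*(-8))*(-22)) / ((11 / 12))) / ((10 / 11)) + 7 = 567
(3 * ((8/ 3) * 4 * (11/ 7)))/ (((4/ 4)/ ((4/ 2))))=704/ 7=100.57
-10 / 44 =-5 / 22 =-0.23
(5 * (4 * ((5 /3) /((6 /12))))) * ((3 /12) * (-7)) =-116.67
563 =563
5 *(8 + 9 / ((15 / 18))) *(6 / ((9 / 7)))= 1316 / 3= 438.67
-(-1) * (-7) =-7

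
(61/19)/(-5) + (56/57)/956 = -43667/68115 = -0.64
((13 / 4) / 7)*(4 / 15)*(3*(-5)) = -13 / 7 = -1.86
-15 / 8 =-1.88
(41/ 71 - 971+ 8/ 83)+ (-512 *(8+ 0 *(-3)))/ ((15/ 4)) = -182322892/ 88395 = -2062.59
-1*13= -13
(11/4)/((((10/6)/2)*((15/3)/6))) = 99/25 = 3.96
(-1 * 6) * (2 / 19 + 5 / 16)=-381 / 152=-2.51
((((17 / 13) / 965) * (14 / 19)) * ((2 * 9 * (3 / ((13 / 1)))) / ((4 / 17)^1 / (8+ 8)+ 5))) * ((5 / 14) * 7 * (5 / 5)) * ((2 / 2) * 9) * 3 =11798136 / 211325543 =0.06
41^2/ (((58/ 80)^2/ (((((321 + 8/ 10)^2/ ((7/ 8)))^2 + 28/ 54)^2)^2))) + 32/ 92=123084654916583459540757100000000000000000000.00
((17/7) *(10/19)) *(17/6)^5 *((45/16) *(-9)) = -603439225/102144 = -5907.73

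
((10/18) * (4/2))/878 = 0.00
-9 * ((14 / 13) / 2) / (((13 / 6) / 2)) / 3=-252 / 169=-1.49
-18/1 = -18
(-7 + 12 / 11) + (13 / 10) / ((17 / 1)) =-10907 / 1870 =-5.83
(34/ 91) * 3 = 102/ 91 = 1.12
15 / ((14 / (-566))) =-4245 / 7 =-606.43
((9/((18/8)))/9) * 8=32/9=3.56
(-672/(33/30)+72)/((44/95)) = -140790/121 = -1163.55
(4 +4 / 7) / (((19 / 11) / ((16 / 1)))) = 5632 / 133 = 42.35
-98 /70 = -7 /5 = -1.40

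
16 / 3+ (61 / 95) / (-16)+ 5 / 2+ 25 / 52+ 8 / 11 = 5869531 / 652080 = 9.00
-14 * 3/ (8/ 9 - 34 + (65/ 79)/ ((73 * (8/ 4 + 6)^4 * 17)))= 151792607232/ 119667187127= 1.27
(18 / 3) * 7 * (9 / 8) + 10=229 / 4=57.25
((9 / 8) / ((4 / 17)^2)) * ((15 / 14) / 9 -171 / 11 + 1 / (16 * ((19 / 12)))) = -234205311 / 749056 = -312.67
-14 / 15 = -0.93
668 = 668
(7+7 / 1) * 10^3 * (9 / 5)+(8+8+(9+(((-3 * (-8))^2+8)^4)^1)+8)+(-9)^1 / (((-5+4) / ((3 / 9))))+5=116319220377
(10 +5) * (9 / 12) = 45 / 4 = 11.25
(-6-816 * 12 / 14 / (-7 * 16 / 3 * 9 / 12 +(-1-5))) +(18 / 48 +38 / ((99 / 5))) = 93503 / 5544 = 16.87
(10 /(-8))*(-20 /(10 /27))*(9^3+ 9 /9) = 49275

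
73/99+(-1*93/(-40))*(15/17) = 37549/13464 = 2.79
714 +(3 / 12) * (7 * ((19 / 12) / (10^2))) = 3427333 / 4800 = 714.03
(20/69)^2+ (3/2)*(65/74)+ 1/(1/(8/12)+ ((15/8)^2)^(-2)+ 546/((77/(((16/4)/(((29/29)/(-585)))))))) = 18248380064757485/13020390469609164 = 1.40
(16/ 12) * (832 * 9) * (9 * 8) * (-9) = -6469632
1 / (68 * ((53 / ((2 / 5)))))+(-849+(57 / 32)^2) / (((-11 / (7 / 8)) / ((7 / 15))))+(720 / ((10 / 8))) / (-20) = 1054767369 / 405954560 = 2.60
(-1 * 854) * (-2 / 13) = 1708 / 13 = 131.38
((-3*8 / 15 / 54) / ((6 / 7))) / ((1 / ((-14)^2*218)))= -598192 / 405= -1477.02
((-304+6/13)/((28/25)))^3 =-120005536203125/6028568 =-19906142.92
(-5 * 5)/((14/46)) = -575/7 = -82.14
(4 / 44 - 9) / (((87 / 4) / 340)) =-133280 / 957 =-139.27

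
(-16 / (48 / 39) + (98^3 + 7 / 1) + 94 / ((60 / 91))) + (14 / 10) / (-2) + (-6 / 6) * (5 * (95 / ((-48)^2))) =10844094649 / 11520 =941327.66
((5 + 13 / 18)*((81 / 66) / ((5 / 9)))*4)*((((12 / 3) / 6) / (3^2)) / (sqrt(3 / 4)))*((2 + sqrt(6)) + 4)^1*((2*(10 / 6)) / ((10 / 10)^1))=824*sqrt(3)*(sqrt(6) + 6) / 99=121.81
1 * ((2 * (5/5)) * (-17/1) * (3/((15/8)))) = -54.40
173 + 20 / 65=2253 / 13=173.31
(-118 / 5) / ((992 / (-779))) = 45961 / 2480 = 18.53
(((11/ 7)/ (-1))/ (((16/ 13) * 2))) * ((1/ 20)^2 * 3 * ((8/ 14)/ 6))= -143/ 313600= -0.00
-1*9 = -9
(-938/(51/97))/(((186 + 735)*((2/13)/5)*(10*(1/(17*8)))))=-2365636/2763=-856.18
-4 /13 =-0.31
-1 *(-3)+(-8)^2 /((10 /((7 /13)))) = 419 /65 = 6.45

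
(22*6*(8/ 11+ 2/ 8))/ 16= 129/ 16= 8.06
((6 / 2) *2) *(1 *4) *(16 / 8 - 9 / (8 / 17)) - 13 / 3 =-1246 / 3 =-415.33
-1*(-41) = 41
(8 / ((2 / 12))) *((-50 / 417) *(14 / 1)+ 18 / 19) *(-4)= 140.41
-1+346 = 345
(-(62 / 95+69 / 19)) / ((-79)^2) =-407 / 592895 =-0.00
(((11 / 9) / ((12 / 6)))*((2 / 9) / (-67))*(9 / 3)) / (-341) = 1 / 56079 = 0.00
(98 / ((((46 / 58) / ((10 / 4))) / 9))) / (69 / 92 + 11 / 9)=1409.69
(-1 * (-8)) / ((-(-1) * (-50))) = -0.16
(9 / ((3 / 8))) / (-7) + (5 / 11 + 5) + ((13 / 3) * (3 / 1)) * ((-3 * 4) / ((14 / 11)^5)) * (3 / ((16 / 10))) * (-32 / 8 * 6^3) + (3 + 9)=27986992155 / 369754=75690.84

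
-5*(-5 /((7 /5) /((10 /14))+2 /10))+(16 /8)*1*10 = 1705 /54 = 31.57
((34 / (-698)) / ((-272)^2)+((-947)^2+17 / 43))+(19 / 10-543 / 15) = 292843987904169 / 326552320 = 896775.10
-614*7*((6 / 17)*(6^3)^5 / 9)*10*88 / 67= -1185568304041820160 / 1139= -1040885253768059.84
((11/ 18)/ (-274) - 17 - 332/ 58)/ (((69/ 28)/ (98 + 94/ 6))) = -7758960209/ 7401699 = -1048.27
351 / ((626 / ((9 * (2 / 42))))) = 0.24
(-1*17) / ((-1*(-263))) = -17 / 263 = -0.06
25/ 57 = 0.44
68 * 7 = 476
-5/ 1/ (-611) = 5/ 611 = 0.01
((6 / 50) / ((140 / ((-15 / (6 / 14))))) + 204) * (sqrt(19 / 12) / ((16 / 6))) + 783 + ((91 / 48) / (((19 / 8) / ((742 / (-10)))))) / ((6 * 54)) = 20397 * sqrt(57) / 1600 + 144570679 / 184680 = 879.06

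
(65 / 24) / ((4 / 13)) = 845 / 96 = 8.80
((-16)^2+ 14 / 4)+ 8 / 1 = 535 / 2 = 267.50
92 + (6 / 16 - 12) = 643 / 8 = 80.38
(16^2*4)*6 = 6144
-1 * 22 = -22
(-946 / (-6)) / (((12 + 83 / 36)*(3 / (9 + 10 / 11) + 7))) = 154671 / 102485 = 1.51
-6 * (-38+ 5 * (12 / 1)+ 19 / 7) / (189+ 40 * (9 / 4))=-346 / 651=-0.53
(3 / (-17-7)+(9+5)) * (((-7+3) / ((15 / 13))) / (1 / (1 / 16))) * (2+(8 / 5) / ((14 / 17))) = -33189 / 2800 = -11.85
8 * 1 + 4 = 12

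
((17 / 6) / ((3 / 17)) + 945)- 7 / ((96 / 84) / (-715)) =384511 / 72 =5340.43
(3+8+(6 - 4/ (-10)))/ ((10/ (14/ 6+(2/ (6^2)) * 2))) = 319/ 75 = 4.25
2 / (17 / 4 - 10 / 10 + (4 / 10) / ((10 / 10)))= 40 / 73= 0.55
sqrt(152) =2 * sqrt(38) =12.33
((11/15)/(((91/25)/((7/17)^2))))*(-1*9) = -1155/3757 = -0.31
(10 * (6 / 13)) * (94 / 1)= 5640 / 13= 433.85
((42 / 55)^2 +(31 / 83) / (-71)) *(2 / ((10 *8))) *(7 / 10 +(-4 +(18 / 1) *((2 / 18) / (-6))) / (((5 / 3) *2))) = -30904431 / 3565265000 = -0.01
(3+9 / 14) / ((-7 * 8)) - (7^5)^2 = -221460595267 / 784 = -282475249.07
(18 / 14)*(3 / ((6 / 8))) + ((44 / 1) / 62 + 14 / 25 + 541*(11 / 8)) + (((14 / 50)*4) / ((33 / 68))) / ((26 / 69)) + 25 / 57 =267738574321 / 353753400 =756.85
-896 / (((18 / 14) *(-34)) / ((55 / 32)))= 5390 / 153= 35.23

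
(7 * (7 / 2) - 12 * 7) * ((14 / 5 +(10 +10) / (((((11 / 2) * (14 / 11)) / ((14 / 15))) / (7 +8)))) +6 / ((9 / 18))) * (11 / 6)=-179333 / 30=-5977.77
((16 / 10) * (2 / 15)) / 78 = 8 / 2925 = 0.00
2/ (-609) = -2/ 609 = -0.00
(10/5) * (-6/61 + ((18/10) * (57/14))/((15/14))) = 20562/1525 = 13.48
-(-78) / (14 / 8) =44.57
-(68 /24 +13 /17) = -367 /102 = -3.60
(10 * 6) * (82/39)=1640/13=126.15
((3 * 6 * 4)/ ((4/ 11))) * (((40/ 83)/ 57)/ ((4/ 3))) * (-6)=-11880/ 1577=-7.53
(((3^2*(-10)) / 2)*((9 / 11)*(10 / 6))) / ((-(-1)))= -675 / 11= -61.36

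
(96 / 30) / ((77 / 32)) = 1.33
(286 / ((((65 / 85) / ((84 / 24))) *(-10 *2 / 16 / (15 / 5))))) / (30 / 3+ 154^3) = -7854 / 9130685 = -0.00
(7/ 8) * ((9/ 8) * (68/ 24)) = 357/ 128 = 2.79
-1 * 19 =-19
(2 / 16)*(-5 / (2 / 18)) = -45 / 8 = -5.62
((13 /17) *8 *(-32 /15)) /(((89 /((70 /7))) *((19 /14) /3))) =-93184 /28747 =-3.24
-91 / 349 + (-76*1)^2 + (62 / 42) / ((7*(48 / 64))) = 888981529 / 153909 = 5776.02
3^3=27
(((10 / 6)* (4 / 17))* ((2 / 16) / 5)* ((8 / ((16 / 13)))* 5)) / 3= 65 / 612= 0.11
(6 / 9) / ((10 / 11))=11 / 15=0.73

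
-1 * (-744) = 744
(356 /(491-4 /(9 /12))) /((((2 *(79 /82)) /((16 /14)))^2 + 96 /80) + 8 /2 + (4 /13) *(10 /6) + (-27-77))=-22405443840 /2917383429373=-0.01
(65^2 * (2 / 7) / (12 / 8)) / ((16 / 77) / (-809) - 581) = -150393100 / 108576747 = -1.39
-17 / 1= -17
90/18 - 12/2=-1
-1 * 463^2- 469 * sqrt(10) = -214369- 469 * sqrt(10) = -215852.11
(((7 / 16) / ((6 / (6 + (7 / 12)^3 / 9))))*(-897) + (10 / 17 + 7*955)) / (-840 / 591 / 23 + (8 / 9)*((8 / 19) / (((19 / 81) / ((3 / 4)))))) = 87067281299160215 / 15704934137856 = 5543.94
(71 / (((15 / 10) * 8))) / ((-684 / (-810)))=7.01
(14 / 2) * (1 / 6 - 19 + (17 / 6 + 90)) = 518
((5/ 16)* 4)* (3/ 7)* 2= 15/ 14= 1.07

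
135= 135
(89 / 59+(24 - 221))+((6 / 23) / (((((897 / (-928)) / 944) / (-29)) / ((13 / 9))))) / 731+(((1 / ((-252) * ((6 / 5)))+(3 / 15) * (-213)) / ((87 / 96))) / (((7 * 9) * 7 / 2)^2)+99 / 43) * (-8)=-24235169499379341082 / 121599571901260005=-199.30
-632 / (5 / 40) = -5056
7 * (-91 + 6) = -595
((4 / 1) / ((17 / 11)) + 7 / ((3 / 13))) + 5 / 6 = 3443 / 102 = 33.75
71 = 71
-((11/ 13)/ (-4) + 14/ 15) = -0.72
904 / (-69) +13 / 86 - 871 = -5245361 / 5934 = -883.95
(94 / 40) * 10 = 47 / 2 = 23.50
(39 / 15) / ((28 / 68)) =221 / 35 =6.31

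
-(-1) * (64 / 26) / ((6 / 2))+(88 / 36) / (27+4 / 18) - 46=-430832 / 9555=-45.09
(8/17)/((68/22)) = 44/289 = 0.15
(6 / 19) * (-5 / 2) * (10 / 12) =-25 / 38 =-0.66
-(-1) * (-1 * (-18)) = 18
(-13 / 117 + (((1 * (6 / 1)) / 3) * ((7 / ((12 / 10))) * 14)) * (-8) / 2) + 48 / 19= -111307 / 171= -650.92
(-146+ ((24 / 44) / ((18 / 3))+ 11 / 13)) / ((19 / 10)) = -207440 / 2717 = -76.35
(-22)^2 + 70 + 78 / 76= 21091 / 38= 555.03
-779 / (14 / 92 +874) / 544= -0.00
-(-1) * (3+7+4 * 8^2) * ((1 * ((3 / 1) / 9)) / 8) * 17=2261 / 12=188.42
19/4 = 4.75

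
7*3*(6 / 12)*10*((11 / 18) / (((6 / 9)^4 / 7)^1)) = 72765 / 32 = 2273.91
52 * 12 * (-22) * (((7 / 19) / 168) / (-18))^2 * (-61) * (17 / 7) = 0.03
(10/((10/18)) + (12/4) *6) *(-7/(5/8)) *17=-34272/5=-6854.40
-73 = -73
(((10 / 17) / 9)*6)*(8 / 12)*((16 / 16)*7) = 280 / 153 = 1.83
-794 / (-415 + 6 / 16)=6352 / 3317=1.91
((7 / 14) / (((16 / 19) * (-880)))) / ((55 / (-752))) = 893 / 96800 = 0.01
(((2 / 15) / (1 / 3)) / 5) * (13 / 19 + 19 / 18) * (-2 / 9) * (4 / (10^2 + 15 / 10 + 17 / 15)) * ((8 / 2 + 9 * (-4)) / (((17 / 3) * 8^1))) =448 / 526509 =0.00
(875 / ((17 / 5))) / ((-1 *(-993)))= 4375 / 16881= 0.26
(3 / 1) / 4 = 3 / 4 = 0.75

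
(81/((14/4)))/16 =81/56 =1.45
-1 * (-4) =4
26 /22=13 /11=1.18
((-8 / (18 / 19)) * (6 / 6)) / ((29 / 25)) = -1900 / 261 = -7.28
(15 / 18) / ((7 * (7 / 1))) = 5 / 294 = 0.02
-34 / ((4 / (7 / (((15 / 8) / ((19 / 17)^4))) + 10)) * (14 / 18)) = -29739189 / 171955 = -172.95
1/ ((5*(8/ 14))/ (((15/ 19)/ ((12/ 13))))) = 91/ 304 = 0.30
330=330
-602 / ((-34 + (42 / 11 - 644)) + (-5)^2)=6622 / 7141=0.93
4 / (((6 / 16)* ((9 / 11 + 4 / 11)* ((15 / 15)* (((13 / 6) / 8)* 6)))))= 2816 / 507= 5.55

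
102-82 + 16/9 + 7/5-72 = -2197/45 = -48.82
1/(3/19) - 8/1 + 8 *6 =139/3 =46.33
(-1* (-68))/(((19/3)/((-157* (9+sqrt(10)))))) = -288252/19- 32028* sqrt(10)/19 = -20501.76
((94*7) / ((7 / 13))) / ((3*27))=1222 / 81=15.09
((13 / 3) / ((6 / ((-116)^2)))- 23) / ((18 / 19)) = 1657883 / 162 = 10233.85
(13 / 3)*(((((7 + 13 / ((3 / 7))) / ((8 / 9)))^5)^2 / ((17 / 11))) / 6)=7981922651633754.35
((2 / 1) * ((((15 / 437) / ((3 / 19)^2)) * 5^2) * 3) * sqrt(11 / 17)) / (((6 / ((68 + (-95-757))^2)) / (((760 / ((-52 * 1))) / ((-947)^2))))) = -277363520000 * sqrt(187) / 13675440441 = -277.35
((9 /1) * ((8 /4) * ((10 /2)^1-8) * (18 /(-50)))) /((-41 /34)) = -16524 /1025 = -16.12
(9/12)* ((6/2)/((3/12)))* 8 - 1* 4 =68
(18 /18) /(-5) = -1 /5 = -0.20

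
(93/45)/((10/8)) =124/75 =1.65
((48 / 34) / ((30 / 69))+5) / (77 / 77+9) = 701 / 850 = 0.82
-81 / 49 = -1.65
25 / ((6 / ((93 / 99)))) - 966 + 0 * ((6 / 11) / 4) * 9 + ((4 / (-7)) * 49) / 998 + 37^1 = -91403105 / 98802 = -925.11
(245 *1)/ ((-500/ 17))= -833/ 100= -8.33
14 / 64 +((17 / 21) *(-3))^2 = 9591 / 1568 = 6.12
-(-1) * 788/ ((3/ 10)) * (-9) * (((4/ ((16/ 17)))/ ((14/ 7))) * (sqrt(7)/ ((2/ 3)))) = -150705 * sqrt(7)/ 2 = -199363.98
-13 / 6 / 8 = -13 / 48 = -0.27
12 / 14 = 6 / 7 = 0.86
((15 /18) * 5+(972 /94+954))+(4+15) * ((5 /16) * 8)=143257 /141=1016.01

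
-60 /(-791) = 0.08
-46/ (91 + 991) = -23/ 541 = -0.04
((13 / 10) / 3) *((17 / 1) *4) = 442 / 15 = 29.47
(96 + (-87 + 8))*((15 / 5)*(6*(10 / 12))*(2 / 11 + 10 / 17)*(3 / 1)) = 6480 / 11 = 589.09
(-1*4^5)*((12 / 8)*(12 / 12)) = -1536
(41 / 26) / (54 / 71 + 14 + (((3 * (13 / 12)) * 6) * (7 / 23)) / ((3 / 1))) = 66953 / 710697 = 0.09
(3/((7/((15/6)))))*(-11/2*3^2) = -1485/28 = -53.04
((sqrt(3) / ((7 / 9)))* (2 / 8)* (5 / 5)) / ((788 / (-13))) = -117* sqrt(3) / 22064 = -0.01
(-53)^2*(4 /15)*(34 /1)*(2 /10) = 382024 /75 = 5093.65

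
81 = 81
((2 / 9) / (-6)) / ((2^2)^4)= -1 / 6912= -0.00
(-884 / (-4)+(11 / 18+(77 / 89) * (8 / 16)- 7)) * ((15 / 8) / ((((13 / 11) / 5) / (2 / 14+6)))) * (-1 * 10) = -391703125 / 3738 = -104789.49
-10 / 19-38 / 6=-6.86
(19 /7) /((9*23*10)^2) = 19 /29994300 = 0.00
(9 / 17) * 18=162 / 17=9.53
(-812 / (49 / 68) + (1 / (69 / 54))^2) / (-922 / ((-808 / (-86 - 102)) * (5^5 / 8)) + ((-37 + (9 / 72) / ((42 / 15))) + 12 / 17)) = 358036051400000 / 11698387264451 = 30.61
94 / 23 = 4.09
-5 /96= -0.05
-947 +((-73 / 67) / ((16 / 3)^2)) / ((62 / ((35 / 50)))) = -10070629879 / 10634240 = -947.00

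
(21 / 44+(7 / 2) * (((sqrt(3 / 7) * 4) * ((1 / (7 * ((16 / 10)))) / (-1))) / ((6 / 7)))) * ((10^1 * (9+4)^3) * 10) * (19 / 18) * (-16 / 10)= -5844020 / 33+2087150 * sqrt(21) / 27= 177150.07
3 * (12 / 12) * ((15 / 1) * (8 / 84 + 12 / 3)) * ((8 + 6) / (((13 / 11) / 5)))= 10915.38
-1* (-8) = 8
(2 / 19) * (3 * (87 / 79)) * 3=1566 / 1501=1.04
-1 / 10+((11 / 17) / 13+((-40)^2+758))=5211069 / 2210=2357.95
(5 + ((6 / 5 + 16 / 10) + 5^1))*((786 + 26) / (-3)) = -51968 / 15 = -3464.53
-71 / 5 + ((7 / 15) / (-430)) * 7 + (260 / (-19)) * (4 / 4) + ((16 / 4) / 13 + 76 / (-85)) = -28.48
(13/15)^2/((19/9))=169/475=0.36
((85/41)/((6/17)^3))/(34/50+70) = 10440125/15648552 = 0.67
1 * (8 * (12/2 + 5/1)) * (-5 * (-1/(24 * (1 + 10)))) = 5/3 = 1.67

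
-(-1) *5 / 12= 5 / 12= 0.42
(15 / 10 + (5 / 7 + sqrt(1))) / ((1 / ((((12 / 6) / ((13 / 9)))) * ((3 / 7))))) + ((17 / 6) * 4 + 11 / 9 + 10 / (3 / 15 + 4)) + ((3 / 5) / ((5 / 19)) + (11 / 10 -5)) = 4363927 / 286650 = 15.22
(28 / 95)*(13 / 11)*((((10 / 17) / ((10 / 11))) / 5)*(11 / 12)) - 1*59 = -1428274 / 24225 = -58.96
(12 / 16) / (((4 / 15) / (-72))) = -405 / 2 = -202.50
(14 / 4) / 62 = 7 / 124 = 0.06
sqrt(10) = 3.16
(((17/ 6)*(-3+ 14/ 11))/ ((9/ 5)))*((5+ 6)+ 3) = -11305/ 297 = -38.06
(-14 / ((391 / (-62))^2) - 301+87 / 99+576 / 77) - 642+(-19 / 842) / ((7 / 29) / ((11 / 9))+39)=-115881414112318105 / 123938231972016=-934.99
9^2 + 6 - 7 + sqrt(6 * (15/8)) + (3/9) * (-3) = 3 * sqrt(5)/2 + 79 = 82.35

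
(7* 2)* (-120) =-1680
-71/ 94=-0.76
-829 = -829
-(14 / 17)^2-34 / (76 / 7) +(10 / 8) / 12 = -976681 / 263568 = -3.71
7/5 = 1.40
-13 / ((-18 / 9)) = 6.50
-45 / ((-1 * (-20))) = -9 / 4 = -2.25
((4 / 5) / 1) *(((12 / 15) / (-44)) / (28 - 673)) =4 / 177375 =0.00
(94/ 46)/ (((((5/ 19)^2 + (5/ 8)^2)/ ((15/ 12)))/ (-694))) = -188401568/ 48875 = -3854.76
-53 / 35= -1.51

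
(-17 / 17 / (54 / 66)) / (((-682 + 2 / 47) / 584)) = 75482 / 72117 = 1.05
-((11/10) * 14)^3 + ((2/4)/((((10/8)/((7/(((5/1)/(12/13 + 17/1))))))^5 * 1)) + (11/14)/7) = 577818618663331026701/355339003906250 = 1626105.25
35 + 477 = 512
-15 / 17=-0.88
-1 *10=-10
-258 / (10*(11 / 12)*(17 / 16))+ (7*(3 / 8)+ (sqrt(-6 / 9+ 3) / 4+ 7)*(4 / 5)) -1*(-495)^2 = -1832923621 / 7480+ sqrt(21) / 15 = -245042.96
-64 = -64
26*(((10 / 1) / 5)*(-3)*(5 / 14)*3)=-1170 / 7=-167.14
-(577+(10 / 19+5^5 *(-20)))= 1176527 / 19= 61922.47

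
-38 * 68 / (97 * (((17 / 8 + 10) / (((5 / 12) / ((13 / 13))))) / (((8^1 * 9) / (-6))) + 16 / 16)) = 5440 / 291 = 18.69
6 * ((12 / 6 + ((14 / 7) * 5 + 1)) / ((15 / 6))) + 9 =201 / 5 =40.20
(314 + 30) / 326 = 172 / 163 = 1.06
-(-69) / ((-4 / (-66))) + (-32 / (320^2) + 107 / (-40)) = 3634639 / 3200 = 1135.82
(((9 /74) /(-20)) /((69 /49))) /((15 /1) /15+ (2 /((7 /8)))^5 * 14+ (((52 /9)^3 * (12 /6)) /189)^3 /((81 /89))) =-218005972198230241809 /44615992549138953192737960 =-0.00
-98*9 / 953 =-882 / 953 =-0.93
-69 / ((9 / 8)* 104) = -23 / 39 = -0.59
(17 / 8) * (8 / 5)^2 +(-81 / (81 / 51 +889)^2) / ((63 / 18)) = 174572711 / 32090744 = 5.44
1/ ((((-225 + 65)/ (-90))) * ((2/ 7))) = 63/ 32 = 1.97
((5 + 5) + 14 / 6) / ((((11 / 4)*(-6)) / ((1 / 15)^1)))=-74 / 1485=-0.05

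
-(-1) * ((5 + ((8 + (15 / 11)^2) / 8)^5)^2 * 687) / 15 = 10176271853612565258041280603387381 / 3611799033274388706344692613120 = 2817.51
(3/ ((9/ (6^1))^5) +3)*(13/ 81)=3575/ 6561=0.54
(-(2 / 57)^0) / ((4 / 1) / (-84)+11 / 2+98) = -42 / 4345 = -0.01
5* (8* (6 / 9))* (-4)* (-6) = 640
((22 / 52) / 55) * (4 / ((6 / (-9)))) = -3 / 65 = -0.05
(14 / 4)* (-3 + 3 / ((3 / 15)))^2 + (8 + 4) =516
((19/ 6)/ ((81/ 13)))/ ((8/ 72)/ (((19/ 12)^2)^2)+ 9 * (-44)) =-32189287/ 25079938632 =-0.00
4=4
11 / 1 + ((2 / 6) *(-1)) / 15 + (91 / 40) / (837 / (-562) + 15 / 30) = 868517 / 100080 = 8.68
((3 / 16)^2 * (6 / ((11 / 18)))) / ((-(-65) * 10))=243 / 457600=0.00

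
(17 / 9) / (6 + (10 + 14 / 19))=323 / 2862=0.11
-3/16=-0.19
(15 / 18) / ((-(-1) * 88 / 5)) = 25 / 528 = 0.05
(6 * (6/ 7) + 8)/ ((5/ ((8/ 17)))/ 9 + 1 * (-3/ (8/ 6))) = -6624/ 539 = -12.29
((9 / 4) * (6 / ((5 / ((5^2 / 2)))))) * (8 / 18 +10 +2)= 420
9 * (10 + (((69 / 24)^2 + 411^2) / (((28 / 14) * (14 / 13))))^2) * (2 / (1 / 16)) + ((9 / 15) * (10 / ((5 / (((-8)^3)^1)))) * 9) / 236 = 52447038105242679831 / 29603840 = 1771629562423.07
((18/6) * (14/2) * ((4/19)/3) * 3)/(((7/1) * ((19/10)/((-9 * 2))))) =-2160/361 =-5.98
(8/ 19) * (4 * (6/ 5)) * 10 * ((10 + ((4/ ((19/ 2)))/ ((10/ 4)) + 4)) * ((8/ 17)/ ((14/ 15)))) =6202368/ 42959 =144.38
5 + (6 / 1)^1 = 11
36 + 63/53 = 1971/53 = 37.19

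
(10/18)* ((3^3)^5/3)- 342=2656863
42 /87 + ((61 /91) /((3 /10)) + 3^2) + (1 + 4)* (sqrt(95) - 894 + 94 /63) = -4402.09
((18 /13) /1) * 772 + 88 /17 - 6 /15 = 1186438 /1105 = 1073.70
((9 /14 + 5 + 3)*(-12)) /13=-7.98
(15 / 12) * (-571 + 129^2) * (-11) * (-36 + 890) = -188701975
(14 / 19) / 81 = 14 / 1539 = 0.01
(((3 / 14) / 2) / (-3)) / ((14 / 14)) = -1 / 28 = -0.04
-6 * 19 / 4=-57 / 2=-28.50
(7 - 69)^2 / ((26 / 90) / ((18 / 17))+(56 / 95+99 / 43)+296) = 82059480 / 6386393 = 12.85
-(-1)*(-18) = -18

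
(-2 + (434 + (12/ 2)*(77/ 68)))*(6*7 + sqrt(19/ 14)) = 14919*sqrt(266)/ 476 + 313299/ 17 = 18940.53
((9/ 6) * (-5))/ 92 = -15/ 184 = -0.08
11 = 11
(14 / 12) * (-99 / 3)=-77 / 2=-38.50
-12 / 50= -6 / 25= -0.24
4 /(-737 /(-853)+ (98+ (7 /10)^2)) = 341200 /8474897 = 0.04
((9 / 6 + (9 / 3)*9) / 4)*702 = 20007 / 4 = 5001.75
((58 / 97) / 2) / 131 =29 / 12707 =0.00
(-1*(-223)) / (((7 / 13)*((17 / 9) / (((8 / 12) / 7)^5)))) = 92768 / 54000891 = 0.00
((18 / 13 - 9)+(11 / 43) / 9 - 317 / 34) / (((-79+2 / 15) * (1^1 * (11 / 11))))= 14463035 / 67452294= 0.21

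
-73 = -73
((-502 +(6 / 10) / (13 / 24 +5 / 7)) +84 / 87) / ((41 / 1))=-15314534 / 1254395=-12.21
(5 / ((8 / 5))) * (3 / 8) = 75 / 64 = 1.17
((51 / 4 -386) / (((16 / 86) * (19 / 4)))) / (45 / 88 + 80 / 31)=-21891859 / 160265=-136.60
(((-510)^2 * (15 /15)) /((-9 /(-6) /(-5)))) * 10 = -8670000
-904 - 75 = -979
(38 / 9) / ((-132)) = -19 / 594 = -0.03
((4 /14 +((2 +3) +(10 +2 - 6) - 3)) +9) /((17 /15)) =1815 /119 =15.25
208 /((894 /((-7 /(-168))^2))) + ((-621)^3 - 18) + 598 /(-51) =-131027904462235 /547128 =-239483090.73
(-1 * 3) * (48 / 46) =-72 / 23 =-3.13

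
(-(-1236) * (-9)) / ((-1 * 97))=11124 / 97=114.68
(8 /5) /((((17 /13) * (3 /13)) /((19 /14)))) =12844 /1785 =7.20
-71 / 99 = -0.72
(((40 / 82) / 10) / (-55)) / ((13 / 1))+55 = 1612323 / 29315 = 55.00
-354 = -354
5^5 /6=3125 /6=520.83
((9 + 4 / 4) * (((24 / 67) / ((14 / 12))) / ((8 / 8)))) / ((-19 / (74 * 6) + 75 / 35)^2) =1987130880 / 2854315843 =0.70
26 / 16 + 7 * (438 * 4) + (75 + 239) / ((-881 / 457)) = 12102.74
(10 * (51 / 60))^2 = 289 / 4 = 72.25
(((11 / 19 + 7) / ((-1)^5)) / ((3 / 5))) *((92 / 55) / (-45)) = 1472 / 3135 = 0.47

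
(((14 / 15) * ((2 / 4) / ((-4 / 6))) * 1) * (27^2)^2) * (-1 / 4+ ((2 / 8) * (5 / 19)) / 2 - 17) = 9735467679 / 1520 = 6404912.95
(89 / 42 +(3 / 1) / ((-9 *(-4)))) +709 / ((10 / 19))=566707 / 420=1349.30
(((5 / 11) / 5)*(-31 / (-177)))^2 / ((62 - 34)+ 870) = 961 / 3404146482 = 0.00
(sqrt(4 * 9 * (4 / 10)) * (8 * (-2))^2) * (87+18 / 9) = 136704 * sqrt(10) / 5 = 86459.20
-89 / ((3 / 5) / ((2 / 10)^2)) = -89 / 15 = -5.93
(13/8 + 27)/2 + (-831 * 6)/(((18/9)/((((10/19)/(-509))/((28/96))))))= 25075733/1083152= 23.15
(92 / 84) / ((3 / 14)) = 46 / 9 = 5.11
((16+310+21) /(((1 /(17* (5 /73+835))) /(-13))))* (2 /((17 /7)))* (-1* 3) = 11549603520 /73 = 158213746.85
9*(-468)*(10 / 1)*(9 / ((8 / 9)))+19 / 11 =-426463.27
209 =209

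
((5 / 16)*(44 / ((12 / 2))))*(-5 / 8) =-1.43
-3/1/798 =-1/266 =-0.00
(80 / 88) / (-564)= -5 / 3102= -0.00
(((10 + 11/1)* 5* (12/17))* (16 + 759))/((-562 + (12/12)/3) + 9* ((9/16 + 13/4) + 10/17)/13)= -609336000/5925841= -102.83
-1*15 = -15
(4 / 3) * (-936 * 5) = -6240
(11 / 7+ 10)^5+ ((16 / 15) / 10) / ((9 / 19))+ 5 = 2353638748964 / 11344725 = 207465.47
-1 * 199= -199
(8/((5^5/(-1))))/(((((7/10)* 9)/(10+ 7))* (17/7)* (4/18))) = -8/625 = -0.01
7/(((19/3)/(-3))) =-63/19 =-3.32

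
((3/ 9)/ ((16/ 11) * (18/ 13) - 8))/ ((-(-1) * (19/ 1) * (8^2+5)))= -143/ 3366648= -0.00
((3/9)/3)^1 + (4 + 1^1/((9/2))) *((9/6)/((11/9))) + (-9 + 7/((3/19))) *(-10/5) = -6472/99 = -65.37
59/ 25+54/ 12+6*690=207343/ 50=4146.86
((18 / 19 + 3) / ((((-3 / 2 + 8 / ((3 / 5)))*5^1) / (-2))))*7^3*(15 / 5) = -185220 / 1349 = -137.30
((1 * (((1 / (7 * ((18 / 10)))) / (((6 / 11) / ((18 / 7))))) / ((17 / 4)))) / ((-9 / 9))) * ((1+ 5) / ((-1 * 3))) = 440 / 2499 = 0.18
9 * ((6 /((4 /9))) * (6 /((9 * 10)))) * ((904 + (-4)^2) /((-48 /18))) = -5589 /2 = -2794.50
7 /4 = 1.75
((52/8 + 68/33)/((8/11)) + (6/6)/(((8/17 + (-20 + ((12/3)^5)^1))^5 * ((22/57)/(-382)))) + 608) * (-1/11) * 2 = -3299387277400549502019203/29279580531572369788416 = -112.69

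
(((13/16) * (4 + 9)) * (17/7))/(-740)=-2873/82880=-0.03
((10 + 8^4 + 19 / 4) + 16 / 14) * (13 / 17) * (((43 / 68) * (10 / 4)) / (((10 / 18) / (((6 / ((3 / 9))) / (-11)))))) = -5213107107 / 356048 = -14641.59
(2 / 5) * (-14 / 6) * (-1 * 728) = 10192 / 15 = 679.47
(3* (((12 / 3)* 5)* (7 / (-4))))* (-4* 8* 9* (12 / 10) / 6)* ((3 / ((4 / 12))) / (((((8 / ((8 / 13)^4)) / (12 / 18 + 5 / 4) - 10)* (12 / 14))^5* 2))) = 0.02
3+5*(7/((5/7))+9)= 97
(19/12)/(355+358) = 19/8556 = 0.00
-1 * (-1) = 1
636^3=257259456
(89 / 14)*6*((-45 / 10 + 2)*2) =-1335 / 7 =-190.71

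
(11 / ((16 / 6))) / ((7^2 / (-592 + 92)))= -4125 / 98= -42.09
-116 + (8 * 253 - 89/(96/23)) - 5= 180641/96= 1881.68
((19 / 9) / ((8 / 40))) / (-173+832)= 95 / 5931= 0.02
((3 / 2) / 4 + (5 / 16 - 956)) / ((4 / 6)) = -45855 / 32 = -1432.97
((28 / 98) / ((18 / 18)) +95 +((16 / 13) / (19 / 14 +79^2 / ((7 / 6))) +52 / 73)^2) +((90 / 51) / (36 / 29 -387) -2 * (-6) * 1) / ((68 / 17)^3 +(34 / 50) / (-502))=7516824119792653425275310695 / 78315843610674721608147591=95.98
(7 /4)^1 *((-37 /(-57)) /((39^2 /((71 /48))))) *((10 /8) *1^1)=91945 /66583296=0.00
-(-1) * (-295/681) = -295/681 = -0.43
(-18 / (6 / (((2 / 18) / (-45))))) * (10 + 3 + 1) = 14 / 135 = 0.10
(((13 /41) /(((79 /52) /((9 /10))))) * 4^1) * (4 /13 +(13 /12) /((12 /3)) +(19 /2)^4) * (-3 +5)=39646464 /3239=12240.34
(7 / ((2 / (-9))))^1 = -63 / 2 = -31.50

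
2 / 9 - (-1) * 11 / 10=119 / 90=1.32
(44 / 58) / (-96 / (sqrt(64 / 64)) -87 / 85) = -1870 / 239163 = -0.01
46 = 46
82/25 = 3.28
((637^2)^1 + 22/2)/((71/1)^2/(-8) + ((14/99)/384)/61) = -470497040640/730622369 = -643.97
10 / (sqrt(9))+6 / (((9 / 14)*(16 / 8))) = 8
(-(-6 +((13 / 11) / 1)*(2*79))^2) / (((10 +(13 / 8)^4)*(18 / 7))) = -748.37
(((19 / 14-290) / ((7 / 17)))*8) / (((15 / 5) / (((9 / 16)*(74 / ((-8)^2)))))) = -7625367 / 6272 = -1215.78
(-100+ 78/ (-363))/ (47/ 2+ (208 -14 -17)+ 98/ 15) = -0.48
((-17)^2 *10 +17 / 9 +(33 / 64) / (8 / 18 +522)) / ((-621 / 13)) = -101819324477 / 1681886592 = -60.54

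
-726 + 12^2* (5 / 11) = -7266 / 11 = -660.55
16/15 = 1.07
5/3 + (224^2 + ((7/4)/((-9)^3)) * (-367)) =146320645/2916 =50178.55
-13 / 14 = -0.93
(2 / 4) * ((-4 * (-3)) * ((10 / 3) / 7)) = 20 / 7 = 2.86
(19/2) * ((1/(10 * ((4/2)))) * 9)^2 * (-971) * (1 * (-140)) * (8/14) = 1494369/10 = 149436.90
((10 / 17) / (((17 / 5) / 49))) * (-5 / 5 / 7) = -350 / 289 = -1.21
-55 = -55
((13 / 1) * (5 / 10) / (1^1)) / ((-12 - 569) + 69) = -13 / 1024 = -0.01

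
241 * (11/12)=2651/12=220.92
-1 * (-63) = 63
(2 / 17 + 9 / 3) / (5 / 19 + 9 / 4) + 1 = 7275 / 3247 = 2.24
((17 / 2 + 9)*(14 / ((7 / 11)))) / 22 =35 / 2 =17.50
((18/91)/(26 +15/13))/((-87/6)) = -36/71659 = -0.00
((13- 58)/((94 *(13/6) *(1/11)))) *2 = -4.86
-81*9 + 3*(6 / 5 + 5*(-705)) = -56502 / 5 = -11300.40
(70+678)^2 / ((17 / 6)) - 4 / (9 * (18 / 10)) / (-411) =6574040372 / 33291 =197472.00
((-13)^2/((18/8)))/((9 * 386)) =338/15633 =0.02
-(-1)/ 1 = 1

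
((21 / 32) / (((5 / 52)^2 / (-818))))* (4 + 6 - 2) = -11612328 / 25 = -464493.12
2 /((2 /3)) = 3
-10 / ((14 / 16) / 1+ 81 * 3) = -80 / 1951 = -0.04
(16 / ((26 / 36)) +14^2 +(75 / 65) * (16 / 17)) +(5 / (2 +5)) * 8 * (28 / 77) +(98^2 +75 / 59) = 9865924763 / 1004003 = 9826.59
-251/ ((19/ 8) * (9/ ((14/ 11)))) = -28112/ 1881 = -14.95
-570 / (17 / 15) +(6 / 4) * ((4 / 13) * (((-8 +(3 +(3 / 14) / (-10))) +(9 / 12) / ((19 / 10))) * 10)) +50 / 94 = -723563704 / 1381471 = -523.76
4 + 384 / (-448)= 22 / 7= 3.14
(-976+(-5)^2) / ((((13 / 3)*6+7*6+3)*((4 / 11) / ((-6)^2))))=-94149 / 71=-1326.04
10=10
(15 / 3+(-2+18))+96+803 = 920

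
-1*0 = 0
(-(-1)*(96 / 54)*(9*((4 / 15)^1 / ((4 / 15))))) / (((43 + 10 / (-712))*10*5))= 2848 / 382575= 0.01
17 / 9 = 1.89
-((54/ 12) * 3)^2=-729/ 4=-182.25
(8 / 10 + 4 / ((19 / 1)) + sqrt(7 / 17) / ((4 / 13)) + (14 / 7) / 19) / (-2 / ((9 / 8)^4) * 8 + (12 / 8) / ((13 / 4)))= -0.34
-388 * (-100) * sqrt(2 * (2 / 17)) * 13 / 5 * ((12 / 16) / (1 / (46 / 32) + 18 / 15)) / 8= 2175225 * sqrt(17) / 3706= 2420.04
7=7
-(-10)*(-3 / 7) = -30 / 7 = -4.29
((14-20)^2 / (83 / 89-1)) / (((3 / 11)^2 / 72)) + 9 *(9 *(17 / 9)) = -516759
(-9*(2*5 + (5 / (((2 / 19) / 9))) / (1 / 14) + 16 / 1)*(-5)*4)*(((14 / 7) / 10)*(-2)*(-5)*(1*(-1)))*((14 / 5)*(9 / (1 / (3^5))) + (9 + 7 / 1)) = -13285848816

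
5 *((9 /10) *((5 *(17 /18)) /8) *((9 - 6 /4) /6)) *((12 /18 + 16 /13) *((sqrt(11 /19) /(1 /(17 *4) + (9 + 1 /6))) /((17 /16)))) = 0.49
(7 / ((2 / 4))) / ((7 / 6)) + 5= 17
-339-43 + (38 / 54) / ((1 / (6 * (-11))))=-3856 / 9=-428.44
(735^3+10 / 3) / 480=238239227 / 288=827219.54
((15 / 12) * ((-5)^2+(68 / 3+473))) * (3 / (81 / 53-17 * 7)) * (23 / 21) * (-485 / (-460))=-1825055 / 95088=-19.19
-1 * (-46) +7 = 53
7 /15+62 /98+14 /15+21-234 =-51687 /245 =-210.97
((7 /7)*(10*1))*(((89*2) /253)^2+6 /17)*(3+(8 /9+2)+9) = 1236393880 /9793377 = 126.25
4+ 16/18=44/9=4.89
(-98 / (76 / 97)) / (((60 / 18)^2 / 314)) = -6715989 / 1900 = -3534.73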